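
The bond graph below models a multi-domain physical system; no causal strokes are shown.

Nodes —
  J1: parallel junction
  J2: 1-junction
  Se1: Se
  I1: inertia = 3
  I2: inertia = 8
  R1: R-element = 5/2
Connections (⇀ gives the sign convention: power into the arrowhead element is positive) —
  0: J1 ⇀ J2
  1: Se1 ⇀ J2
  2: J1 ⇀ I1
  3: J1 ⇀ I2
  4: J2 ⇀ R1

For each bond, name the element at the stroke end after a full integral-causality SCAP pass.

b0 |J1
b1 |J2
b2 |I1
b3 |I2
b4 |J2

bond 1 →J2  (Se1 (Se) sets effort on bond)
bond 2 →I1  (I1: I, integral causality)
bond 3 →I2  (I2 outputs flow p/I2)
bond 0 →J1  (J1: last free bond brings effort in)
bond 4 →J2  (common-f at J2 fixed by 0)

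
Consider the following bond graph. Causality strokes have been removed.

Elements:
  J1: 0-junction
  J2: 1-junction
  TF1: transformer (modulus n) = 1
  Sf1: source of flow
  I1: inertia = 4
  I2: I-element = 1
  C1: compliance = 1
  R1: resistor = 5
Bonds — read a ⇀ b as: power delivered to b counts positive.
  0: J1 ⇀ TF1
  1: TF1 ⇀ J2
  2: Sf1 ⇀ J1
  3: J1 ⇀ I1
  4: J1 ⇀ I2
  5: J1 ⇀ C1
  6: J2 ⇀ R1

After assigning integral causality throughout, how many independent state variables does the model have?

#2 stroke→Sf1  (Sf1: flow source, stroke at near end)
#3 stroke→I1  (I1 outputs flow p/I1)
#4 stroke→I2  (prefer integral on I2)
#5 stroke→J1  (C1 outputs effort q/C1)
#0 stroke→TF1  (0-jn J1 has e-setter on 5)
#1 stroke→J2  (TF1: transformer flips bond 0)
#6 stroke→R1  (only one flow-in slot at J2)

3  (C1, I1, I2 all integral)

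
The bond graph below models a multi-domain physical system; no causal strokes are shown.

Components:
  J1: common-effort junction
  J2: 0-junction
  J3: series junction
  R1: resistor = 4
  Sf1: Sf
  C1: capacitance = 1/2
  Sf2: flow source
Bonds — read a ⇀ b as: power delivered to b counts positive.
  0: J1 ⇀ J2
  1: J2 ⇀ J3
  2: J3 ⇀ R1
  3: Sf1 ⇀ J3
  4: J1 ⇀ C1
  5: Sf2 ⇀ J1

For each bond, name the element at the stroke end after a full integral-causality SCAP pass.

β0 →J2
β1 →J3
β2 →J3
β3 →Sf1
β4 →J1
β5 →Sf2

β3 stroke at Sf1  (Sf1: flow source, stroke at near end)
β5 stroke at Sf2  (source Sf2 imposes f)
β1 stroke at J3  (J3: bond 3 brought flow, rest push out)
β2 stroke at J3  (1-jn J3 has f-setter on 3)
β0 stroke at J2  (only one effort-in slot at J2)
β4 stroke at J1  (J1: last free bond brings effort in)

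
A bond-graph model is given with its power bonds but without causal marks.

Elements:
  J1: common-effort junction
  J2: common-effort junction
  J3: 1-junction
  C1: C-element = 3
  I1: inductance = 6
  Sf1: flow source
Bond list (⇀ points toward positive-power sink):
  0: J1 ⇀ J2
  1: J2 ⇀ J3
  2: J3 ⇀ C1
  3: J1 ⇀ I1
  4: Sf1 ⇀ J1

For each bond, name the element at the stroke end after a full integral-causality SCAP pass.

b4 stroke→Sf1  (Sf1 (Sf) sets flow on bond)
b2 stroke→J3  (C1: C, integral causality)
b1 stroke→J2  (closing 1-jn rule on J3)
b0 stroke→J1  (J2: bond 1 brought effort, rest push out)
b3 stroke→I1  (J1 effort already set via bond 0)

bond 0 →J1
bond 1 →J2
bond 2 →J3
bond 3 →I1
bond 4 →Sf1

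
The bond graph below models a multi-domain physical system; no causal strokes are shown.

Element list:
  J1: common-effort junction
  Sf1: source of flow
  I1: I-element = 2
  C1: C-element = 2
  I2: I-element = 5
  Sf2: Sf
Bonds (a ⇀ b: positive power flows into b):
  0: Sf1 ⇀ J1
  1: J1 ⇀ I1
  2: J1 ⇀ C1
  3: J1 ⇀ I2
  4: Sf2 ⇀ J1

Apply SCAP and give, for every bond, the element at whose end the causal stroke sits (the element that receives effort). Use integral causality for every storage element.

#0 stroke→Sf1
#1 stroke→I1
#2 stroke→J1
#3 stroke→I2
#4 stroke→Sf2

b0 |Sf1  (Sf1 (Sf) sets flow on bond)
b4 |Sf2  (Sf2 (Sf) sets flow on bond)
b1 |I1  (I1 outputs flow p/I1)
b2 |J1  (C1 integral (e out))
b3 |I2  (0-jn J1 has e-setter on 2)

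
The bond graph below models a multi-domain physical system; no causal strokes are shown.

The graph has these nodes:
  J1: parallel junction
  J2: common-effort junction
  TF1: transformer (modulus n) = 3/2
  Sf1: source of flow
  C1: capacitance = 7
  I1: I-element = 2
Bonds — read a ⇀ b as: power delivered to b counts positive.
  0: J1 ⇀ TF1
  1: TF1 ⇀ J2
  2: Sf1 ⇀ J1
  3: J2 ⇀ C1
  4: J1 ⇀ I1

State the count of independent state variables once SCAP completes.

2  (C1, I1 all integral)

bond 2 stroke at Sf1  (Sf1 fixes flow; stroke at Sf1)
bond 3 stroke at J2  (C1: C, integral causality)
bond 1 stroke at TF1  (common-e at J2 fixed by 3)
bond 0 stroke at J1  (TF1 one-in-one-out from 1)
bond 4 stroke at I1  (J1: bond 0 brought effort, rest push out)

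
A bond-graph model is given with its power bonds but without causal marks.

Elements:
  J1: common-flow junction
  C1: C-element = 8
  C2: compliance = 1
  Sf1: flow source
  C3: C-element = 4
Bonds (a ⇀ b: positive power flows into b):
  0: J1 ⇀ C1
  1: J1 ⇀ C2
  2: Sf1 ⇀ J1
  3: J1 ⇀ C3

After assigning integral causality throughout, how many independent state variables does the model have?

3  (C1, C2, C3 all integral)

bond 2 |Sf1  (Sf1: flow source, stroke at near end)
bond 0 |J1  (common-f at J1 fixed by 2)
bond 1 |J1  (J1: bond 2 brought flow, rest push out)
bond 3 |J1  (J1 flow already set via bond 2)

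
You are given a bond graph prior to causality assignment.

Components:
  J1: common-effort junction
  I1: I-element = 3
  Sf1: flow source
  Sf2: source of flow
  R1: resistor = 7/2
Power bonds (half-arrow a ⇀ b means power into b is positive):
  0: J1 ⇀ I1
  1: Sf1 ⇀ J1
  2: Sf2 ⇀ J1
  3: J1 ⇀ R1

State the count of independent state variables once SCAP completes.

b1 stroke at Sf1  (Sf1 fixes flow; stroke at Sf1)
b2 stroke at Sf2  (Sf2 fixes flow; stroke at Sf2)
b0 stroke at I1  (I1 outputs flow p/I1)
b3 stroke at J1  (J1: last free bond brings effort in)

1  (I1 all integral)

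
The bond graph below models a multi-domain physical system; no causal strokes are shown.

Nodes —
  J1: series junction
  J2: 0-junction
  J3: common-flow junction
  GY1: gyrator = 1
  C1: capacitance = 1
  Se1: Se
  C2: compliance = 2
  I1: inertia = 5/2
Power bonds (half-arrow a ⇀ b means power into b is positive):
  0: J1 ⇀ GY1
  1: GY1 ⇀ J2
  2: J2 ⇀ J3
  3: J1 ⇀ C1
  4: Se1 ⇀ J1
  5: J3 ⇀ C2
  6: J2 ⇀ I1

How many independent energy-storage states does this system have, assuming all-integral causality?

3  (C1, C2, I1 all integral)

b4 stroke at J1  (source Se1 imposes e)
b3 stroke at J1  (prefer integral on C1)
b0 stroke at GY1  (J1: last free bond brings flow in)
b1 stroke at GY1  (GY1: gyrator matches bond 0)
b5 stroke at J3  (C2 outputs effort q/C2)
b2 stroke at J2  (only one flow-in slot at J3)
b6 stroke at I1  (J2 effort already set via bond 2)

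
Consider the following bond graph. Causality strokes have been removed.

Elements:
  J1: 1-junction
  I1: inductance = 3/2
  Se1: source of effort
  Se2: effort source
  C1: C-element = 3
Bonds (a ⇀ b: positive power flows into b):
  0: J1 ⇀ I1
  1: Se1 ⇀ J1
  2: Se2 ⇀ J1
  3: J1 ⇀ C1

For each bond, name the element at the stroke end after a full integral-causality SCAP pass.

b0 stroke at I1
b1 stroke at J1
b2 stroke at J1
b3 stroke at J1

β1 stroke→J1  (Se1 fixes effort; stroke away)
β2 stroke→J1  (Se2 fixes effort; stroke away)
β0 stroke→I1  (I1: I, integral causality)
β3 stroke→J1  (J1: bond 0 brought flow, rest push out)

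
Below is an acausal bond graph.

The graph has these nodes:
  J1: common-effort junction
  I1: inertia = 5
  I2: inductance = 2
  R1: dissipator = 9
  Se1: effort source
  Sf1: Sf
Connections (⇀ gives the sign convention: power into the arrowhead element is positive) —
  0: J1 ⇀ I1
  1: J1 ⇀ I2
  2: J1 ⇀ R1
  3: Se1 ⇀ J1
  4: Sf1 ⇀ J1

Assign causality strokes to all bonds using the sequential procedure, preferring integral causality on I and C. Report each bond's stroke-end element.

β0 |I1
β1 |I2
β2 |R1
β3 |J1
β4 |Sf1

bond 3 →J1  (source Se1 imposes e)
bond 4 →Sf1  (Sf1: flow source, stroke at near end)
bond 0 →I1  (common-e at J1 fixed by 3)
bond 1 →I2  (J1: bond 3 brought effort, rest push out)
bond 2 →R1  (J1: bond 3 brought effort, rest push out)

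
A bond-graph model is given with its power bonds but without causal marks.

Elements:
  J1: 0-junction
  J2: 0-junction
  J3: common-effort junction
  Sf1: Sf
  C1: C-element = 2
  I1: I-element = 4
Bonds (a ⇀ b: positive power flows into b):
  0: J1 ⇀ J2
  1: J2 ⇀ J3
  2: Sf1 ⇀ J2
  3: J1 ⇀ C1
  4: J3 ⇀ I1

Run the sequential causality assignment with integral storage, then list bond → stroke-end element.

β2 stroke→Sf1  (Sf1 (Sf) sets flow on bond)
β3 stroke→J1  (prefer integral on C1)
β0 stroke→J2  (J1 effort already set via bond 3)
β1 stroke→J3  (0-jn J2 has e-setter on 0)
β4 stroke→I1  (common-e at J3 fixed by 1)

#0 stroke→J2
#1 stroke→J3
#2 stroke→Sf1
#3 stroke→J1
#4 stroke→I1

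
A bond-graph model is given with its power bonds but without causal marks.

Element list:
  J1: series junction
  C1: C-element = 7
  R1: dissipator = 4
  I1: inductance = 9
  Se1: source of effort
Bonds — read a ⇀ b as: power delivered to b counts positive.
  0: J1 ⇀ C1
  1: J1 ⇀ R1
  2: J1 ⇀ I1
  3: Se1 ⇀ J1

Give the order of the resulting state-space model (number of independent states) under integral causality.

bond 3 stroke→J1  (Se1: effort source, stroke at far end)
bond 0 stroke→J1  (C1 outputs effort q/C1)
bond 2 stroke→I1  (I1: I, integral causality)
bond 1 stroke→J1  (common-f at J1 fixed by 2)

2  (C1, I1 all integral)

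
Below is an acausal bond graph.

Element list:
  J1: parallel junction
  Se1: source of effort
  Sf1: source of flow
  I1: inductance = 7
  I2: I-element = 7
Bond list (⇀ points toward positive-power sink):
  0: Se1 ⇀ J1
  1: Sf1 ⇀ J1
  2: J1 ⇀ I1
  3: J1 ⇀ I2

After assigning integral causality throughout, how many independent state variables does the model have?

2  (I1, I2 all integral)

bond 0 |J1  (Se1 (Se) sets effort on bond)
bond 1 |Sf1  (Sf1 (Sf) sets flow on bond)
bond 2 |I1  (J1 effort already set via bond 0)
bond 3 |I2  (common-e at J1 fixed by 0)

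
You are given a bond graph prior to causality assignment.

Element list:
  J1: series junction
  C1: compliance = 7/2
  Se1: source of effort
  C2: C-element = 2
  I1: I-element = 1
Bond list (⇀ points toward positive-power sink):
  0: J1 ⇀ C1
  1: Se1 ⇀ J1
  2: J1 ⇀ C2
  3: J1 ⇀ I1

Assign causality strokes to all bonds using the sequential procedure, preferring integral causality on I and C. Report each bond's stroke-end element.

bond 0 stroke at J1
bond 1 stroke at J1
bond 2 stroke at J1
bond 3 stroke at I1

bond 1 →J1  (Se1 (Se) sets effort on bond)
bond 0 →J1  (C1 integral (e out))
bond 2 →J1  (C2: C, integral causality)
bond 3 →I1  (J1 needs exactly one f-in)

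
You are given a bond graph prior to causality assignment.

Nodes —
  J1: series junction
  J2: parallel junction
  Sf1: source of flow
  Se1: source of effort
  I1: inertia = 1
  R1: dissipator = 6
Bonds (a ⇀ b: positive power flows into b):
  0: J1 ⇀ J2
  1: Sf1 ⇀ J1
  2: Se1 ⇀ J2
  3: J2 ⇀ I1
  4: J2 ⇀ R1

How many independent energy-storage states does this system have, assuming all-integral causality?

1  (I1 all integral)

bond 1 stroke at Sf1  (Sf1: flow source, stroke at near end)
bond 2 stroke at J2  (source Se1 imposes e)
bond 0 stroke at J1  (1-jn J1 has f-setter on 1)
bond 3 stroke at I1  (J2: bond 2 brought effort, rest push out)
bond 4 stroke at R1  (J2: bond 2 brought effort, rest push out)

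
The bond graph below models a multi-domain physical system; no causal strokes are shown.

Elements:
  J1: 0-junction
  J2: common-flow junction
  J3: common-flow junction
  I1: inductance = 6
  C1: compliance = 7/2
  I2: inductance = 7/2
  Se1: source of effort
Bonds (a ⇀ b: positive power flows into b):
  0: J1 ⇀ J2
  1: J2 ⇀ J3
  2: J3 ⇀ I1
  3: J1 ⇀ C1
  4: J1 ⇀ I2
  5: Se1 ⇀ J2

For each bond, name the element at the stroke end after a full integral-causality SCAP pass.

#5 |J2  (Se1 (Se) sets effort on bond)
#2 |I1  (I1 outputs flow p/I1)
#1 |J3  (common-f at J3 fixed by 2)
#0 |J2  (common-f at J2 fixed by 1)
#3 |J1  (prefer integral on C1)
#4 |I2  (J1: bond 3 brought effort, rest push out)

bond 0 |J2
bond 1 |J3
bond 2 |I1
bond 3 |J1
bond 4 |I2
bond 5 |J2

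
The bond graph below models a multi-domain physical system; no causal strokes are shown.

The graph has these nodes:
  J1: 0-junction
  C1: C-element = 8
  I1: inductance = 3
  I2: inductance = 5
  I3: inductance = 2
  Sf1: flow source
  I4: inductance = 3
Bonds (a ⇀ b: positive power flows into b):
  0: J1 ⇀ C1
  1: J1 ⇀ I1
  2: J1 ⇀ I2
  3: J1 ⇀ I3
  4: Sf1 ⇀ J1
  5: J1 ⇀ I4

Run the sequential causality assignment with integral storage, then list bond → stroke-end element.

β0 |J1
β1 |I1
β2 |I2
β3 |I3
β4 |Sf1
β5 |I4

b4 stroke→Sf1  (source Sf1 imposes f)
b0 stroke→J1  (C1: C, integral causality)
b1 stroke→I1  (common-e at J1 fixed by 0)
b2 stroke→I2  (0-jn J1 has e-setter on 0)
b3 stroke→I3  (J1 effort already set via bond 0)
b5 stroke→I4  (common-e at J1 fixed by 0)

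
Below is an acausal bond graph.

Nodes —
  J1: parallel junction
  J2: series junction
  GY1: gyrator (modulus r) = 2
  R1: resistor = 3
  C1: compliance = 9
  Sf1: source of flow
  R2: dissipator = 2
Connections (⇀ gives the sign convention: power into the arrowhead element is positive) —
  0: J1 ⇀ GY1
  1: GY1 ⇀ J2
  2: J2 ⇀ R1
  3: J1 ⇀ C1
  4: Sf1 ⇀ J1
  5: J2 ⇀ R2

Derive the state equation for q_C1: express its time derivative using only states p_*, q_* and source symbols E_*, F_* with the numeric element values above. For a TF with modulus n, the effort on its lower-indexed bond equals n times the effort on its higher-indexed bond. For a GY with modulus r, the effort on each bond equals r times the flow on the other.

dq_C1/dt = F_Sf1 - 5*q_C1/36

#4 stroke→Sf1  (Sf1: flow source, stroke at near end)
#3 stroke→J1  (C1: C, integral causality)
#0 stroke→GY1  (J1 effort already set via bond 3)
#1 stroke→GY1  (GY1 both-in/both-out from 0)
#2 stroke→J2  (J2 flow already set via bond 1)
#5 stroke→J2  (common-f at J2 fixed by 1)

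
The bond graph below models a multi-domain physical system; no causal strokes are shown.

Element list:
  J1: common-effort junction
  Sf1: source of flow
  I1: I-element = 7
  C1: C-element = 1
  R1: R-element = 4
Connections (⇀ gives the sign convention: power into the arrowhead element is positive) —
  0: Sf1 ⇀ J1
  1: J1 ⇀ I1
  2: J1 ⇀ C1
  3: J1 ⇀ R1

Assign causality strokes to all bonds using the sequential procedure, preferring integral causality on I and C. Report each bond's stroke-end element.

bond 0 stroke at Sf1  (Sf1 fixes flow; stroke at Sf1)
bond 1 stroke at I1  (I1 integral (f out))
bond 2 stroke at J1  (C1 outputs effort q/C1)
bond 3 stroke at R1  (0-jn J1 has e-setter on 2)

#0 →Sf1
#1 →I1
#2 →J1
#3 →R1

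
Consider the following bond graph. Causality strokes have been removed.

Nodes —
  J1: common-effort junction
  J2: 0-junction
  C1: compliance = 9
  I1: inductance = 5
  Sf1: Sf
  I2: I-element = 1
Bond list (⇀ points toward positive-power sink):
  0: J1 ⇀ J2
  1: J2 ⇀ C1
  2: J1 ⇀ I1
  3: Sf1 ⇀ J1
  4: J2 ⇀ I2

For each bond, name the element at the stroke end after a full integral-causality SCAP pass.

#0 →J1
#1 →J2
#2 →I1
#3 →Sf1
#4 →I2

b3 stroke at Sf1  (Sf1 (Sf) sets flow on bond)
b1 stroke at J2  (C1 integral (e out))
b0 stroke at J1  (J2: bond 1 brought effort, rest push out)
b4 stroke at I2  (common-e at J2 fixed by 1)
b2 stroke at I1  (J1: bond 0 brought effort, rest push out)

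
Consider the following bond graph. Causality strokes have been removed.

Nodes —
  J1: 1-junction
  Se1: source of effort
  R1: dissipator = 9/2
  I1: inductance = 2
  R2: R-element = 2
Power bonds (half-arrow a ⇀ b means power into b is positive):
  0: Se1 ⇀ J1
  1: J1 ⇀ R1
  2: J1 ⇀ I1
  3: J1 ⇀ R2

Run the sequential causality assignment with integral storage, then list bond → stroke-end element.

β0 |J1
β1 |J1
β2 |I1
β3 |J1

b0 stroke→J1  (Se1 (Se) sets effort on bond)
b2 stroke→I1  (I1: I, integral causality)
b1 stroke→J1  (common-f at J1 fixed by 2)
b3 stroke→J1  (1-jn J1 has f-setter on 2)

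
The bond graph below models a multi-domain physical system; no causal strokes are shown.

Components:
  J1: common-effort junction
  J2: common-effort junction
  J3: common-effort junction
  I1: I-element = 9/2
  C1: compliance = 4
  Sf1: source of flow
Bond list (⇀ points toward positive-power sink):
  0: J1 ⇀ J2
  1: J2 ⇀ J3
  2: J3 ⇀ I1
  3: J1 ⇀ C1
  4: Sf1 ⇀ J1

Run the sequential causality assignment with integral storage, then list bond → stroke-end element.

b4 stroke→Sf1  (Sf1 fixes flow; stroke at Sf1)
b2 stroke→I1  (I1 outputs flow p/I1)
b1 stroke→J3  (only one effort-in slot at J3)
b0 stroke→J2  (closing 0-jn rule on J2)
b3 stroke→J1  (only one effort-in slot at J1)

bond 0 →J2
bond 1 →J3
bond 2 →I1
bond 3 →J1
bond 4 →Sf1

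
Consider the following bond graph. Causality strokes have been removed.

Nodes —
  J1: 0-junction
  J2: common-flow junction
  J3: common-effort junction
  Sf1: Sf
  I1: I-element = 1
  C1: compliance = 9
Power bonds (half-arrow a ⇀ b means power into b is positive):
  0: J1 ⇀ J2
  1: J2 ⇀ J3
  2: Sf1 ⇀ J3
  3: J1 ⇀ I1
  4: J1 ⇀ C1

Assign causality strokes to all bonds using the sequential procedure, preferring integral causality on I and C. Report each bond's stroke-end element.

bond 0 stroke at J2
bond 1 stroke at J3
bond 2 stroke at Sf1
bond 3 stroke at I1
bond 4 stroke at J1

#2 |Sf1  (Sf1 fixes flow; stroke at Sf1)
#1 |J3  (closing 0-jn rule on J3)
#0 |J2  (1-jn J2 has f-setter on 1)
#3 |I1  (I1 integral (f out))
#4 |J1  (J1 needs exactly one e-in)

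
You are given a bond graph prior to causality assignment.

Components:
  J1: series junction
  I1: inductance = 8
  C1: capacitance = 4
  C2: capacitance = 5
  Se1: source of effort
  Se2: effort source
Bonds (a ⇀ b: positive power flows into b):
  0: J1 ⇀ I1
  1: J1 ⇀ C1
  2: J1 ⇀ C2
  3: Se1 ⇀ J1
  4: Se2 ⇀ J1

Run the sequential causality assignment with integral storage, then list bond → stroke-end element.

β0 stroke→I1
β1 stroke→J1
β2 stroke→J1
β3 stroke→J1
β4 stroke→J1

#3 →J1  (Se1: effort source, stroke at far end)
#4 →J1  (Se2: effort source, stroke at far end)
#0 →I1  (prefer integral on I1)
#1 →J1  (1-jn J1 has f-setter on 0)
#2 →J1  (common-f at J1 fixed by 0)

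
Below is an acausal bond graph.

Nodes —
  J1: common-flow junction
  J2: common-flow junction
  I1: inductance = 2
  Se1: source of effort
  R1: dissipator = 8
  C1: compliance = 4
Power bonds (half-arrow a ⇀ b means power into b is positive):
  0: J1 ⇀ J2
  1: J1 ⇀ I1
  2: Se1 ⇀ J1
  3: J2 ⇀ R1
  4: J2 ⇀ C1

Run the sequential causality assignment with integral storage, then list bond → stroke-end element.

β2 stroke→J1  (source Se1 imposes e)
β1 stroke→I1  (I1: I, integral causality)
β0 stroke→J1  (J1: bond 1 brought flow, rest push out)
β3 stroke→J2  (J2 flow already set via bond 0)
β4 stroke→J2  (J2: bond 0 brought flow, rest push out)

#0 stroke at J1
#1 stroke at I1
#2 stroke at J1
#3 stroke at J2
#4 stroke at J2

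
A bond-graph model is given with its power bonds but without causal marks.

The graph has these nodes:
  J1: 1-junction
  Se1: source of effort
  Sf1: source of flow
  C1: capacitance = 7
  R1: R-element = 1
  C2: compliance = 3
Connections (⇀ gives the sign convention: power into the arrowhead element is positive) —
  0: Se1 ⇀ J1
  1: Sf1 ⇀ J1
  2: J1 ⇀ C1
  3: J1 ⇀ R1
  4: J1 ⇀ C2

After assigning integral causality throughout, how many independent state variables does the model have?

2  (C1, C2 all integral)

β0 stroke at J1  (Se1 fixes effort; stroke away)
β1 stroke at Sf1  (Sf1 fixes flow; stroke at Sf1)
β2 stroke at J1  (J1 flow already set via bond 1)
β3 stroke at J1  (J1 flow already set via bond 1)
β4 stroke at J1  (common-f at J1 fixed by 1)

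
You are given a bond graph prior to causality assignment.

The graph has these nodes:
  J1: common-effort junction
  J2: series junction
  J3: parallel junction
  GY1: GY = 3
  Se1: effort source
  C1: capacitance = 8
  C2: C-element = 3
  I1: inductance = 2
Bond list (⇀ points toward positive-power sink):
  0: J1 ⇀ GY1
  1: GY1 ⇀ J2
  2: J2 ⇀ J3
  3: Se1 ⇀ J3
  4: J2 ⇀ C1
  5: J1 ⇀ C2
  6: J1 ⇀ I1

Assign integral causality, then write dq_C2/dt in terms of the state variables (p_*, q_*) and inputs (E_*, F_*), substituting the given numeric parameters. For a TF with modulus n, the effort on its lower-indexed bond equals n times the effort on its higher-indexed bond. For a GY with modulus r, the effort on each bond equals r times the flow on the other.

β3 |J3  (source Se1 imposes e)
β2 |J2  (J3 effort already set via bond 3)
β4 |J2  (C1 integral (e out))
β1 |GY1  (J2 needs exactly one f-in)
β0 |GY1  (GY1 both-in/both-out from 1)
β5 |J1  (C2 outputs effort q/C2)
β6 |I1  (common-e at J1 fixed by 5)

dq_C2/dt = -E_Se1/3 - p_I1/2 - q_C1/24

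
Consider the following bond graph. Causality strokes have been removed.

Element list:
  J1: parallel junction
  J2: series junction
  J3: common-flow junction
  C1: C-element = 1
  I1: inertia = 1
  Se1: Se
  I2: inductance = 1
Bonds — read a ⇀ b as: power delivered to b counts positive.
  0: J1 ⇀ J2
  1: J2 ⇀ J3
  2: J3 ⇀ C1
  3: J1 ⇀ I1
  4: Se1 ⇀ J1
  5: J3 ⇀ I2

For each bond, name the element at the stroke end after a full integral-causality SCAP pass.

b0 →J2
b1 →J3
b2 →J3
b3 →I1
b4 →J1
b5 →I2

b4 stroke→J1  (source Se1 imposes e)
b0 stroke→J2  (J1: bond 4 brought effort, rest push out)
b3 stroke→I1  (J1 effort already set via bond 4)
b1 stroke→J3  (J2 needs exactly one f-in)
b2 stroke→J3  (C1 integral (e out))
b5 stroke→I2  (closing 1-jn rule on J3)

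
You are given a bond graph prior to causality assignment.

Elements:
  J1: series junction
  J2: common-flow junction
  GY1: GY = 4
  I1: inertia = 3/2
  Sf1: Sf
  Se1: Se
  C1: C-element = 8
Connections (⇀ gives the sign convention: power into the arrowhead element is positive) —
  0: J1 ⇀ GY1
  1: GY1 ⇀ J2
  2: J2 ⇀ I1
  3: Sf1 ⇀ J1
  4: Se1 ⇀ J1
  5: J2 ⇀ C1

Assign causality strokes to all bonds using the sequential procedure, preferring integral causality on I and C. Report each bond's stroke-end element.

β3 stroke→Sf1  (source Sf1 imposes f)
β4 stroke→J1  (Se1 fixes effort; stroke away)
β0 stroke→J1  (J1 flow already set via bond 3)
β1 stroke→J2  (GY GY1: same side as bond 0)
β2 stroke→I1  (prefer integral on I1)
β5 stroke→J2  (J2: bond 2 brought flow, rest push out)

#0 stroke at J1
#1 stroke at J2
#2 stroke at I1
#3 stroke at Sf1
#4 stroke at J1
#5 stroke at J2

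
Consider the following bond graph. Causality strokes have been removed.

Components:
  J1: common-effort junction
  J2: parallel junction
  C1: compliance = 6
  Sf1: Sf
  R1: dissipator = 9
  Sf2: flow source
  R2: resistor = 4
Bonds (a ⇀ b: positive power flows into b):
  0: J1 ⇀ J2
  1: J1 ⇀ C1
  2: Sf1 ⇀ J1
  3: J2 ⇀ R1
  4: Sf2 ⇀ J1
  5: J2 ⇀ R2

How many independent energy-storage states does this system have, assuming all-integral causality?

1  (C1 all integral)

b2 stroke→Sf1  (Sf1 (Sf) sets flow on bond)
b4 stroke→Sf2  (Sf2 fixes flow; stroke at Sf2)
b1 stroke→J1  (C1 outputs effort q/C1)
b0 stroke→J2  (J1: bond 1 brought effort, rest push out)
b3 stroke→R1  (0-jn J2 has e-setter on 0)
b5 stroke→R2  (J2: bond 0 brought effort, rest push out)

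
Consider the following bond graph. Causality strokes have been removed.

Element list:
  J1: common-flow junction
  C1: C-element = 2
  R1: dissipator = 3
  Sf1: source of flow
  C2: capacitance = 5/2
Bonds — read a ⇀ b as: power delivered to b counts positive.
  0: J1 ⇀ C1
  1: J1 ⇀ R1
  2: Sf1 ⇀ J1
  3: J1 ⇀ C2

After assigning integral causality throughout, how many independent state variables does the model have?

#2 |Sf1  (Sf1 fixes flow; stroke at Sf1)
#0 |J1  (common-f at J1 fixed by 2)
#1 |J1  (common-f at J1 fixed by 2)
#3 |J1  (common-f at J1 fixed by 2)

2  (C1, C2 all integral)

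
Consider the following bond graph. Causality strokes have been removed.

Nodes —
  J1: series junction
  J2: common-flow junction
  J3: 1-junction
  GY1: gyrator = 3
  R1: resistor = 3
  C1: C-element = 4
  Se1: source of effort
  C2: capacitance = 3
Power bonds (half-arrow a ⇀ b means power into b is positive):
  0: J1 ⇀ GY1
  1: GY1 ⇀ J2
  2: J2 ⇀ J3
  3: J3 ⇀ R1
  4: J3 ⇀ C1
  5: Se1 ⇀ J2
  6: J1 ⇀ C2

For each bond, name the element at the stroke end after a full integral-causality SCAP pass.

b5 stroke→J2  (Se1: effort source, stroke at far end)
b4 stroke→J3  (C1: C, integral causality)
b6 stroke→J1  (C2 outputs effort q/C2)
b0 stroke→GY1  (closing 1-jn rule on J1)
b1 stroke→GY1  (GY GY1: same side as bond 0)
b2 stroke→J2  (1-jn J2 has f-setter on 1)
b3 stroke→J3  (J3 flow already set via bond 2)

bond 0 stroke at GY1
bond 1 stroke at GY1
bond 2 stroke at J2
bond 3 stroke at J3
bond 4 stroke at J3
bond 5 stroke at J2
bond 6 stroke at J1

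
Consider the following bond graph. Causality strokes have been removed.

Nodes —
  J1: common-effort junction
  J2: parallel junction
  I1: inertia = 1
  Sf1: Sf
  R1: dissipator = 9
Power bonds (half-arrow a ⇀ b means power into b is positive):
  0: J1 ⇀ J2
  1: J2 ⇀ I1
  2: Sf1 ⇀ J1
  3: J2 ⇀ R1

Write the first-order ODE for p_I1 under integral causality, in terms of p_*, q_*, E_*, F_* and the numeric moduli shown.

dp_I1/dt = 9*F_Sf1 - 9*p_I1

b2 stroke at Sf1  (Sf1 (Sf) sets flow on bond)
b0 stroke at J1  (J1: last free bond brings effort in)
b1 stroke at I1  (prefer integral on I1)
b3 stroke at J2  (J2: last free bond brings effort in)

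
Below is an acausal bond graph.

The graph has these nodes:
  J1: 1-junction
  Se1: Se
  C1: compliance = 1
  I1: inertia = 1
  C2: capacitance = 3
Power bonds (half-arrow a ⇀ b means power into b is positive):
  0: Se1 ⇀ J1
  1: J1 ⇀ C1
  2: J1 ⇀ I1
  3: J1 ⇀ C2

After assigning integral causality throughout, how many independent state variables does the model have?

3  (C1, C2, I1 all integral)

bond 0 stroke→J1  (Se1 fixes effort; stroke away)
bond 1 stroke→J1  (prefer integral on C1)
bond 2 stroke→I1  (I1 integral (f out))
bond 3 stroke→J1  (1-jn J1 has f-setter on 2)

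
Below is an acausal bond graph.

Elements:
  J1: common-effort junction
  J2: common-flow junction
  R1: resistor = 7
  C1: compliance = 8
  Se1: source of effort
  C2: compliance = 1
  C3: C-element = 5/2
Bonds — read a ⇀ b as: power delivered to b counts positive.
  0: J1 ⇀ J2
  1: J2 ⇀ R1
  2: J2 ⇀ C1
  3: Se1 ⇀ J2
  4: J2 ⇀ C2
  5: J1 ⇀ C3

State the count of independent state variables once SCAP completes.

3  (C1, C2, C3 all integral)

bond 3 stroke→J2  (source Se1 imposes e)
bond 2 stroke→J2  (prefer integral on C1)
bond 4 stroke→J2  (C2 outputs effort q/C2)
bond 5 stroke→J1  (C3 outputs effort q/C3)
bond 0 stroke→J2  (0-jn J1 has e-setter on 5)
bond 1 stroke→R1  (only one flow-in slot at J2)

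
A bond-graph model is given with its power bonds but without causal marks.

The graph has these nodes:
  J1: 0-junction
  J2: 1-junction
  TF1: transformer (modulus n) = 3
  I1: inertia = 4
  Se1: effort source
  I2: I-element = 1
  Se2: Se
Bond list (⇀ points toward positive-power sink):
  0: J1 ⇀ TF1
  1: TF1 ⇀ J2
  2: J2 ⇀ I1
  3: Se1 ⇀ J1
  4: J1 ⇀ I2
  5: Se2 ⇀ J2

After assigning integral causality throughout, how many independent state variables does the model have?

2  (I1, I2 all integral)

β3 |J1  (source Se1 imposes e)
β5 |J2  (Se2: effort source, stroke at far end)
β0 |TF1  (0-jn J1 has e-setter on 3)
β4 |I2  (0-jn J1 has e-setter on 3)
β1 |J2  (TF TF1: opposite of bond 0)
β2 |I1  (J2 needs exactly one f-in)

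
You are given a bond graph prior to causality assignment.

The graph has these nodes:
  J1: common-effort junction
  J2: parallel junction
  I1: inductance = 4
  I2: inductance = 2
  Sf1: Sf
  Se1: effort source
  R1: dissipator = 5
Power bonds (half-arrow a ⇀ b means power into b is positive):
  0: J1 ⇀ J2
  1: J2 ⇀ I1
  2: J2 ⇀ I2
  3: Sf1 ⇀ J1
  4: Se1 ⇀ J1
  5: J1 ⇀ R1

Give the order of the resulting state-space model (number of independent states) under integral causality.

β3 stroke→Sf1  (Sf1: flow source, stroke at near end)
β4 stroke→J1  (Se1 (Se) sets effort on bond)
β0 stroke→J2  (common-e at J1 fixed by 4)
β5 stroke→R1  (0-jn J1 has e-setter on 4)
β1 stroke→I1  (J2 effort already set via bond 0)
β2 stroke→I2  (J2: bond 0 brought effort, rest push out)

2  (I1, I2 all integral)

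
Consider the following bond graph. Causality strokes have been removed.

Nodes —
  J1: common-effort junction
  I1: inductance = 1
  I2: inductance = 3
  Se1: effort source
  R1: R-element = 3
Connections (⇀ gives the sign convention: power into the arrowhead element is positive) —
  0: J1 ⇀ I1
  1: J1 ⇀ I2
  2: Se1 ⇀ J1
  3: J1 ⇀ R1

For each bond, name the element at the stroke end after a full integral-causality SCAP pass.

#0 stroke→I1
#1 stroke→I2
#2 stroke→J1
#3 stroke→R1

b2 stroke→J1  (Se1 (Se) sets effort on bond)
b0 stroke→I1  (common-e at J1 fixed by 2)
b1 stroke→I2  (0-jn J1 has e-setter on 2)
b3 stroke→R1  (J1: bond 2 brought effort, rest push out)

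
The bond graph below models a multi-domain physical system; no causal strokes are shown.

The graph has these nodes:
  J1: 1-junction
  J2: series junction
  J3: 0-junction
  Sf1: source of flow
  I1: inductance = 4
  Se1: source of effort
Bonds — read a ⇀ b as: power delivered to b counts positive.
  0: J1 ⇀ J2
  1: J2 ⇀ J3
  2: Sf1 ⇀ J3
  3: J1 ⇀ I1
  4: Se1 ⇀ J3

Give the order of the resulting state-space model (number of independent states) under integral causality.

β2 stroke→Sf1  (source Sf1 imposes f)
β4 stroke→J3  (source Se1 imposes e)
β1 stroke→J2  (common-e at J3 fixed by 4)
β0 stroke→J1  (closing 1-jn rule on J2)
β3 stroke→I1  (closing 1-jn rule on J1)

1  (I1 all integral)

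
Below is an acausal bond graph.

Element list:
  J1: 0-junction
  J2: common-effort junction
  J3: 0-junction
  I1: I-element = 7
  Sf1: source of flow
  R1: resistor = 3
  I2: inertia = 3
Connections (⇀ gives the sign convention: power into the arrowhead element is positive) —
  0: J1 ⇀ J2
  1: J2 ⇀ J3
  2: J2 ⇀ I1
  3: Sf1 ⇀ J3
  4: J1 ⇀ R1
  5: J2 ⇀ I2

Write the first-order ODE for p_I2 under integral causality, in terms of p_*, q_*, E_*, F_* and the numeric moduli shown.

#3 stroke at Sf1  (Sf1 (Sf) sets flow on bond)
#1 stroke at J3  (only one effort-in slot at J3)
#2 stroke at I1  (prefer integral on I1)
#5 stroke at I2  (I2: I, integral causality)
#0 stroke at J2  (closing 0-jn rule on J2)
#4 stroke at J1  (J1 needs exactly one e-in)

dp_I2/dt = 3*F_Sf1 - 3*p_I1/7 - p_I2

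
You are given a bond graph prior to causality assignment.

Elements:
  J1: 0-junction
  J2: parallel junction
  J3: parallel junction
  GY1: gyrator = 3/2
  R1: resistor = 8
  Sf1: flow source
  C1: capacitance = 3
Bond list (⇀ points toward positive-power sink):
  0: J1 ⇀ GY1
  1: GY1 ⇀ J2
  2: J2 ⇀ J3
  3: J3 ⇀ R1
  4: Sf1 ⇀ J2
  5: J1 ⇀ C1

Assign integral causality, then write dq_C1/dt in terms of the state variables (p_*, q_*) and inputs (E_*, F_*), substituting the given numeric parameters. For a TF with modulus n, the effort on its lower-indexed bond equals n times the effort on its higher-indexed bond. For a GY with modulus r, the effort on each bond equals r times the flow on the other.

dq_C1/dt = -16*F_Sf1/3 - 32*q_C1/27

b4 stroke at Sf1  (Sf1: flow source, stroke at near end)
b5 stroke at J1  (C1 outputs effort q/C1)
b0 stroke at GY1  (0-jn J1 has e-setter on 5)
b1 stroke at GY1  (GY1 both-in/both-out from 0)
b2 stroke at J2  (closing 0-jn rule on J2)
b3 stroke at J3  (J3: last free bond brings effort in)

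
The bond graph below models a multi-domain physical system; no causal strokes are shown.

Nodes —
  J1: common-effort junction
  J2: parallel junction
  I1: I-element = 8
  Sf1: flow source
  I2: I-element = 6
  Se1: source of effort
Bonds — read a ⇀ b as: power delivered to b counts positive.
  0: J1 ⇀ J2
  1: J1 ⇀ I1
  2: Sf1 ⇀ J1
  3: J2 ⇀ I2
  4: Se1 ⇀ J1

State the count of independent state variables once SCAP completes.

β2 |Sf1  (Sf1 (Sf) sets flow on bond)
β4 |J1  (Se1 (Se) sets effort on bond)
β0 |J2  (common-e at J1 fixed by 4)
β1 |I1  (J1 effort already set via bond 4)
β3 |I2  (J2 effort already set via bond 0)

2  (I1, I2 all integral)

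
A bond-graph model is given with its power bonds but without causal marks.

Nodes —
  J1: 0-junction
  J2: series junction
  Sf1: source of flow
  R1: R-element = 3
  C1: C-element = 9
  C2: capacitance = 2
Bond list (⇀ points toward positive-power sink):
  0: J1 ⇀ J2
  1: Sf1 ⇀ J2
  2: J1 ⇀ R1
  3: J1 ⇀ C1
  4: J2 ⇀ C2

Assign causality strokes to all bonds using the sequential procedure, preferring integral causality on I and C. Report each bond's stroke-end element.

bond 0 →J2
bond 1 →Sf1
bond 2 →R1
bond 3 →J1
bond 4 →J2

β1 |Sf1  (source Sf1 imposes f)
β0 |J2  (J2: bond 1 brought flow, rest push out)
β4 |J2  (J2: bond 1 brought flow, rest push out)
β3 |J1  (C1: C, integral causality)
β2 |R1  (common-e at J1 fixed by 3)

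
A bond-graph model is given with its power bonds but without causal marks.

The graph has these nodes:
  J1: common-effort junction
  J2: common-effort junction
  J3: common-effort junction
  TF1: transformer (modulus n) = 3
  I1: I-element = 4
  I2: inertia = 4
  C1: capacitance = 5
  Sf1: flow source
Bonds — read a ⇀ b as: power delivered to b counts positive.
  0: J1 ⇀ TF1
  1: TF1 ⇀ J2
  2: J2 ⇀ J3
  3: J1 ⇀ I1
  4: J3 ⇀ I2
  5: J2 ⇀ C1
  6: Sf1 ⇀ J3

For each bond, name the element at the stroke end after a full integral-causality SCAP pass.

β6 →Sf1  (Sf1 (Sf) sets flow on bond)
β3 →I1  (I1 outputs flow p/I1)
β0 →J1  (J1: last free bond brings effort in)
β1 →TF1  (through TF1, causality passes straight; one stroke at TF1)
β4 →I2  (I2 integral (f out))
β2 →J3  (J3 needs exactly one e-in)
β5 →J2  (J2: last free bond brings effort in)

bond 0 |J1
bond 1 |TF1
bond 2 |J3
bond 3 |I1
bond 4 |I2
bond 5 |J2
bond 6 |Sf1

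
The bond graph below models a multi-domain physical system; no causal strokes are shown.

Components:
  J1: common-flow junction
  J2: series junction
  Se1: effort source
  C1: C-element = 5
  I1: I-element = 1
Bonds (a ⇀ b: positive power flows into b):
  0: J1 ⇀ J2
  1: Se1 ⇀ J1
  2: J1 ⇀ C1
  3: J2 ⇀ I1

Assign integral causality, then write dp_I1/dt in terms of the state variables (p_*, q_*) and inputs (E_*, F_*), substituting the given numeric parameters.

β1 |J1  (Se1 (Se) sets effort on bond)
β2 |J1  (prefer integral on C1)
β0 |J2  (closing 1-jn rule on J1)
β3 |I1  (J2: last free bond brings flow in)

dp_I1/dt = E_Se1 - q_C1/5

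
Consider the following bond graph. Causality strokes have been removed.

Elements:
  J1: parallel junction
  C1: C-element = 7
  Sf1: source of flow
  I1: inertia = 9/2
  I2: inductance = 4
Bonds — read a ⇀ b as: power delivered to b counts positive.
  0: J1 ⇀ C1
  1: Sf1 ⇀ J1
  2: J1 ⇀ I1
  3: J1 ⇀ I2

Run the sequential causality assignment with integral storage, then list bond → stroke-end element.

#1 |Sf1  (source Sf1 imposes f)
#0 |J1  (prefer integral on C1)
#2 |I1  (J1: bond 0 brought effort, rest push out)
#3 |I2  (0-jn J1 has e-setter on 0)

b0 stroke→J1
b1 stroke→Sf1
b2 stroke→I1
b3 stroke→I2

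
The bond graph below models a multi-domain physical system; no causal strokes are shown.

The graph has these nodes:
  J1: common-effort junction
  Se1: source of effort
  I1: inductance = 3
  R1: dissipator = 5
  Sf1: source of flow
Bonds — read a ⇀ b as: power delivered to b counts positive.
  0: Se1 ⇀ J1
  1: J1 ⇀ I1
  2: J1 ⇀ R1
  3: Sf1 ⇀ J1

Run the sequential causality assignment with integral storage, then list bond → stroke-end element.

b0 stroke at J1
b1 stroke at I1
b2 stroke at R1
b3 stroke at Sf1

bond 0 |J1  (Se1 (Se) sets effort on bond)
bond 3 |Sf1  (source Sf1 imposes f)
bond 1 |I1  (J1 effort already set via bond 0)
bond 2 |R1  (J1: bond 0 brought effort, rest push out)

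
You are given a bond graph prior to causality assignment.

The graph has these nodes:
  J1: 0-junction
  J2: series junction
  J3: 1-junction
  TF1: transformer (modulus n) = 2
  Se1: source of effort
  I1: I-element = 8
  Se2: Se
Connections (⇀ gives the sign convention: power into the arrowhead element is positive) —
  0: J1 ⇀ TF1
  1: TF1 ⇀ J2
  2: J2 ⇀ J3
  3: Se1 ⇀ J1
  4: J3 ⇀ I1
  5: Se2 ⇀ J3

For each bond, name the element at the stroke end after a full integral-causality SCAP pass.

#0 →TF1
#1 →J2
#2 →J3
#3 →J1
#4 →I1
#5 →J3

#3 stroke at J1  (Se1: effort source, stroke at far end)
#5 stroke at J3  (source Se2 imposes e)
#0 stroke at TF1  (common-e at J1 fixed by 3)
#1 stroke at J2  (through TF1, causality passes straight; one stroke at TF1)
#2 stroke at J3  (J2 needs exactly one f-in)
#4 stroke at I1  (J3 needs exactly one f-in)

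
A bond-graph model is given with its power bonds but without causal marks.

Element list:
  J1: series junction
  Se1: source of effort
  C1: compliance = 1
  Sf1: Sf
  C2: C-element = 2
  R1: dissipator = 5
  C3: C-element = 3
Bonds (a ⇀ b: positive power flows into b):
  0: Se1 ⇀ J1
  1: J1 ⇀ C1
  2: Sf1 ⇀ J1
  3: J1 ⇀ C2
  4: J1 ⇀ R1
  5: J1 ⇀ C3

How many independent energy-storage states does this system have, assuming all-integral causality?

3  (C1, C2, C3 all integral)

#0 →J1  (Se1 (Se) sets effort on bond)
#2 →Sf1  (Sf1 (Sf) sets flow on bond)
#1 →J1  (common-f at J1 fixed by 2)
#3 →J1  (J1: bond 2 brought flow, rest push out)
#4 →J1  (J1: bond 2 brought flow, rest push out)
#5 →J1  (common-f at J1 fixed by 2)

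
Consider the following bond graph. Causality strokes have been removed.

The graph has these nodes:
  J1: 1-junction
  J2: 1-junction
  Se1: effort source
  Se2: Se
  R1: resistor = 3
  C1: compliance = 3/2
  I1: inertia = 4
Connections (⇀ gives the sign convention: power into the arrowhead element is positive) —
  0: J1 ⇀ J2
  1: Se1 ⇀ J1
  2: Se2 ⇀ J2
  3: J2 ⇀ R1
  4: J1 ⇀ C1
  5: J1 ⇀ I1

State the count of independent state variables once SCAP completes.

#1 stroke at J1  (Se1: effort source, stroke at far end)
#2 stroke at J2  (Se2 fixes effort; stroke away)
#4 stroke at J1  (prefer integral on C1)
#5 stroke at I1  (prefer integral on I1)
#0 stroke at J1  (common-f at J1 fixed by 5)
#3 stroke at J2  (1-jn J2 has f-setter on 0)

2  (C1, I1 all integral)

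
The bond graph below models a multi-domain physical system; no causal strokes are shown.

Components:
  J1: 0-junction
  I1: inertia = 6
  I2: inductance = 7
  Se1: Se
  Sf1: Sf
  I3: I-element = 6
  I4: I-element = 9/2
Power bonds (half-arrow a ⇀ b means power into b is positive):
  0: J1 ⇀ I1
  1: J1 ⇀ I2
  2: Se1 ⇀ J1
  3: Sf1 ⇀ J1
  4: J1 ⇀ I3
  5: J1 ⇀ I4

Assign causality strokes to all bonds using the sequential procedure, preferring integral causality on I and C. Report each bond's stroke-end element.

β0 stroke→I1
β1 stroke→I2
β2 stroke→J1
β3 stroke→Sf1
β4 stroke→I3
β5 stroke→I4

#2 stroke at J1  (source Se1 imposes e)
#3 stroke at Sf1  (Sf1 (Sf) sets flow on bond)
#0 stroke at I1  (J1 effort already set via bond 2)
#1 stroke at I2  (J1 effort already set via bond 2)
#4 stroke at I3  (J1: bond 2 brought effort, rest push out)
#5 stroke at I4  (J1: bond 2 brought effort, rest push out)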